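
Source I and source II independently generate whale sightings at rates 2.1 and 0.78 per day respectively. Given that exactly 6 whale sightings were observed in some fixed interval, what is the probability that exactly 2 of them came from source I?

0.0429

Given the total, each event is independently from source I with probability p = λ_I/(λ_I+λ_II) = 2.1/2.88 ≈ 0.7292.
So K ~ Binomial(6, 2.1/2.88): P(K = 2) = C(6,2) · (2.1/2.88)^2 · (0.78/2.88)^4 ≈ 0.0429.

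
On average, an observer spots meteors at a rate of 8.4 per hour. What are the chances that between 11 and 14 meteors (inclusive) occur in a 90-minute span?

Over the interval, μ = 8.4 × 1.5 = 12.6 (a 90-minute span = 1.5 hours).
P(11 ≤ N ≤ 14) = Σ_{j=11}^{14} e^(−12.6) · 12.6^j/j! ≈ 0.4276.

0.4276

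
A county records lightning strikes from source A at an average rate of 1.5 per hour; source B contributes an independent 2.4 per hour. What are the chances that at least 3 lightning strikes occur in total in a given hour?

Independent Poisson processes superpose: combined rate λ = 1.5 + 2.4 = 3.9 per hour.
So μ = 3.9.
P(N ≥ 3) = 1 − P(N ≤ 2) ≈ 0.7469.

0.7469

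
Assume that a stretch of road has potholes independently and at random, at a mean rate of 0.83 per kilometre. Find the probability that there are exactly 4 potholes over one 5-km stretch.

Over the interval, μ = 0.83 × 5 = 4.15 (a 5-km stretch = 5 kilometres).
P(N = 4) = e^(−μ) μ^4/4! = e^(−4.15) · 4.15^4/24 ≈ 0.1948.

0.1948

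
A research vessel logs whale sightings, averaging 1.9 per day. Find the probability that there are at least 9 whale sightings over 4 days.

0.3518

Over the interval, μ = 1.9 × 4 = 7.6 (4 days).
P(N ≥ 9) = 1 − P(N ≤ 8) = 1 − Σ_{j=0}^{8} e^(−μ) μ^j/j! ≈ 0.3518.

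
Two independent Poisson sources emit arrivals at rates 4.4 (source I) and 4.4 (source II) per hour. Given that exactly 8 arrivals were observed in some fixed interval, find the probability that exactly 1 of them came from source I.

Given the total, each event is independently from source I with probability p = λ_I/(λ_I+λ_II) = 4.4/8.8 = 0.5000.
So K ~ Binomial(8, 4.4/8.8): P(K = 1) = C(8,1) · (4.4/8.8)^1 · (4.4/8.8)^7 ≈ 0.0312.

0.0312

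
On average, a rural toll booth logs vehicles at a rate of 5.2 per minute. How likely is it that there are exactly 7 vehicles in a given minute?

0.1125

With mean μ = 5.2 per minute,
P(N = 7) = e^(−μ) μ^7/7! = e^(−5.2) · 5.2^7/5040 ≈ 0.1125.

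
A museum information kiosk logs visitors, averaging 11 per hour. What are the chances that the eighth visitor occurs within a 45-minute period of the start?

0.5814

Over the interval, μ = 11 × 0.75 = 8.25 (a 45-minute period = 0.75 hours).
The eighth arrival falls in the interval iff at least 8 events occur there: P(S_8 ≤ t) = P(N ≥ 8) = 1 − P(N ≤ 7) ≈ 0.5814.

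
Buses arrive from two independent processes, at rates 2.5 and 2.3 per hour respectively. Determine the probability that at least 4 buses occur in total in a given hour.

0.7058

Independent Poisson processes superpose: combined rate λ = 2.5 + 2.3 = 4.8 per hour.
So μ = 4.8.
P(N ≥ 4) = 1 − P(N ≤ 3) ≈ 0.7058.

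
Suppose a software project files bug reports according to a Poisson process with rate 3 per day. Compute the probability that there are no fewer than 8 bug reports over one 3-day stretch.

Over the interval, μ = 3 × 3 = 9 (a 3-day stretch = 3 days).
P(N ≥ 8) = 1 − P(N ≤ 7) = 1 − Σ_{j=0}^{7} e^(−μ) μ^j/j! ≈ 0.6761.

0.6761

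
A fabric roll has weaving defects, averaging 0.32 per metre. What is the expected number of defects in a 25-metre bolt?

8

E[N] = λt = 0.32 × 25 = 8 (a 25-metre bolt = 25 metres).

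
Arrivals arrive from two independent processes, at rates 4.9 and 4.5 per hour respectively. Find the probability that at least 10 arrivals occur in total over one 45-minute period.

Independent Poisson processes superpose: combined rate λ = 4.9 + 4.5 = 9.4 per hour.
Over the interval, μ = 9.4 × 0.75 = 7.05 (a 45-minute period = 0.75 hours).
P(N ≥ 10) = 1 − P(N ≤ 9) ≈ 0.1746.

0.1746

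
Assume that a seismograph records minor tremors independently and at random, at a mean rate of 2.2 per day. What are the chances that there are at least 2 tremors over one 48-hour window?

0.9337

Over the interval, μ = 2.2 × 2 = 4.4 (a 48-hour window = 2 days).
P(N ≥ 2) = 1 − P(N ≤ 1) = 1 − Σ_{j=0}^{1} e^(−μ) μ^j/j! ≈ 0.9337.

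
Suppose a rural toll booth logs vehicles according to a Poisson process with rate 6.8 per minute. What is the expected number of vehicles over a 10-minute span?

68

E[N] = λt = 6.8 × 10 = 68 (a 10-minute span = 10 minutes).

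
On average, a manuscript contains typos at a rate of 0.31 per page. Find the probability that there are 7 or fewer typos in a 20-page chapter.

Over the interval, μ = 0.31 × 20 = 6.2 (a 20-page chapter = 20 pages).
P(N ≤ 7) = Σ_{j=0}^{7} e^(−μ) μ^j/j! ≈ 0.7160.

0.7160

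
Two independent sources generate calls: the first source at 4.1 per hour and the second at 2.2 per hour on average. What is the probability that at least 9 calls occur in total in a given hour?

Independent Poisson processes superpose: combined rate λ = 4.1 + 2.2 = 6.3 per hour.
So μ = 6.3.
P(N ≥ 9) = 1 − P(N ≤ 8) ≈ 0.1852.

0.1852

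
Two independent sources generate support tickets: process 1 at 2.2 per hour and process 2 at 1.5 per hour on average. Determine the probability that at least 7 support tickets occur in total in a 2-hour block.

0.6080

Independent Poisson processes superpose: combined rate λ = 2.2 + 1.5 = 3.7 per hour.
Over the interval, μ = 3.7 × 2 = 7.4 (a 2-hour block = 2 hours).
P(N ≥ 7) = 1 − P(N ≤ 6) ≈ 0.6080.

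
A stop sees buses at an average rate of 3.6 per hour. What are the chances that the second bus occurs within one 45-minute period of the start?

Over the interval, μ = 3.6 × 0.75 = 2.7 (a 45-minute period = 0.75 hours).
The second arrival falls in the interval iff at least 2 events occur there: P(S_2 ≤ t) = P(N ≥ 2) = 1 − P(N ≤ 1) ≈ 0.7513.

0.7513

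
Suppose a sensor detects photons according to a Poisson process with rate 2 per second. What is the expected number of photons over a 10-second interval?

20

E[N] = λt = 2 × 10 = 20 (a 10-second interval = 10 seconds).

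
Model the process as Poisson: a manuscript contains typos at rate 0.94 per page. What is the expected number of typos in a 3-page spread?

2.82

E[N] = λt = 0.94 × 3 = 2.82 (a 3-page spread = 3 pages).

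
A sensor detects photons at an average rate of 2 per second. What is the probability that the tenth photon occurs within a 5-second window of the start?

0.5421

Over the interval, μ = 2 × 5 = 10 (a 5-second window = 5 seconds).
The tenth arrival falls in the interval iff at least 10 events occur there: P(S_10 ≤ t) = P(N ≥ 10) = 1 − P(N ≤ 9) ≈ 0.5421.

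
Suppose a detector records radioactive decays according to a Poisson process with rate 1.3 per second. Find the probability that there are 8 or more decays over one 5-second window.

0.3272

Over the interval, μ = 1.3 × 5 = 6.5 (a 5-second window = 5 seconds).
P(N ≥ 8) = 1 − P(N ≤ 7) = 1 − Σ_{j=0}^{7} e^(−μ) μ^j/j! ≈ 0.3272.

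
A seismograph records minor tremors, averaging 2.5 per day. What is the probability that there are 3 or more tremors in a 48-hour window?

Over the interval, μ = 2.5 × 2 = 5 (a 48-hour window = 2 days).
P(N ≥ 3) = 1 − P(N ≤ 2) = 1 − Σ_{j=0}^{2} e^(−μ) μ^j/j! ≈ 0.8753.

0.8753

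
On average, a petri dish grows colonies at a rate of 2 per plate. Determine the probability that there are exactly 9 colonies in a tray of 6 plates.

Over the interval, μ = 2 × 6 = 12 (a tray of 6 plates = 6 plates).
P(N = 9) = e^(−μ) μ^9/9! = e^(−12) · 12^9/362880 ≈ 0.0874.

0.0874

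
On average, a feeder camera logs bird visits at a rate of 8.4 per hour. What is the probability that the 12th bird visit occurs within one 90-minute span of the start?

Over the interval, μ = 8.4 × 1.5 = 12.6 (a 90-minute span = 1.5 hours).
The 12th arrival falls in the interval iff at least 12 events occur there: P(S_12 ≤ t) = P(N ≥ 12) = 1 − P(N ≤ 11) ≈ 0.6050.

0.6050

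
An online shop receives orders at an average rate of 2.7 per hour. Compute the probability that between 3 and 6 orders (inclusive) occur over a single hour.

With mean μ = 2.7 per hour,
P(3 ≤ N ≤ 6) = Σ_{j=3}^{6} e^(−2.7) · 2.7^j/j! ≈ 0.4858.

0.4858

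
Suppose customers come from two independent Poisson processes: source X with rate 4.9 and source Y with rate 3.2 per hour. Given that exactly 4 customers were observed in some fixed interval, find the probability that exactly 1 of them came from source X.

0.1492

Given the total, each event is independently from source X with probability p = λ_X/(λ_X+λ_Y) = 4.9/8.1 ≈ 0.6049.
So K ~ Binomial(4, 4.9/8.1): P(K = 1) = C(4,1) · (4.9/8.1)^1 · (3.2/8.1)^3 ≈ 0.1492.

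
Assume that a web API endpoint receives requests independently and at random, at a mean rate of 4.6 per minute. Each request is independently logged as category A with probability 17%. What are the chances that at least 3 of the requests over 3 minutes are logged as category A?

0.4161

Thinning: the requests that are logged as category A themselves form a Poisson process with rate 0.17 × 4.6 = 0.782 per minute.
Over the interval, μ = 0.782 × 3 = 2.346 (3 minutes).
P(N ≥ 3) = 1 − P(N ≤ 2) ≈ 0.4161.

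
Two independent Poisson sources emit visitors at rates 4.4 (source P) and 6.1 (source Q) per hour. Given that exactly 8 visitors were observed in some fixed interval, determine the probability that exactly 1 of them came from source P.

Given the total, each event is independently from source P with probability p = λ_P/(λ_P+λ_Q) = 4.4/10.5 ≈ 0.4190.
So K ~ Binomial(8, 4.4/10.5): P(K = 1) = C(8,1) · (4.4/10.5)^1 · (6.1/10.5)^7 ≈ 0.0749.

0.0749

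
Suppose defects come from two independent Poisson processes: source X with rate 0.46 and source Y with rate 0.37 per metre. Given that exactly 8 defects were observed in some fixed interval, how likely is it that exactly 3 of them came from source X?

Given the total, each event is independently from source X with probability p = λ_X/(λ_X+λ_Y) = 0.46/0.83 ≈ 0.5542.
So K ~ Binomial(8, 0.46/0.83): P(K = 3) = C(8,3) · (0.46/0.83)^3 · (0.37/0.83)^5 ≈ 0.1678.

0.1678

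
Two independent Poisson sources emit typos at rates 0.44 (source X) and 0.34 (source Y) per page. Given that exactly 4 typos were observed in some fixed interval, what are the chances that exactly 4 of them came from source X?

0.1013

Given the total, each event is independently from source X with probability p = λ_X/(λ_X+λ_Y) = 0.44/0.78 ≈ 0.5641.
So K ~ Binomial(4, 0.44/0.78): P(K = 4) = C(4,4) · (0.44/0.78)^4 · (0.34/0.78)^0 ≈ 0.1013.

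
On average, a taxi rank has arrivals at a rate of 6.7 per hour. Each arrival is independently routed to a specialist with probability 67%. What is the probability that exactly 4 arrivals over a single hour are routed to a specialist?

Thinning: the arrivals that are routed to a specialist themselves form a Poisson process with rate 0.67 × 6.7 = 4.489 per hour.
So μ = 4.489.
P(N = 4) = e^(−4.489) · 4.489^4/4! ≈ 0.1900.

0.1900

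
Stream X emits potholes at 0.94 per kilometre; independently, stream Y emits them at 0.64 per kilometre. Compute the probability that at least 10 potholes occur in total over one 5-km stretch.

0.2710

Independent Poisson processes superpose: combined rate λ = 0.94 + 0.64 = 1.58 per kilometre.
Over the interval, μ = 1.58 × 5 = 7.9 (a 5-km stretch = 5 kilometres).
P(N ≥ 10) = 1 − P(N ≤ 9) ≈ 0.2710.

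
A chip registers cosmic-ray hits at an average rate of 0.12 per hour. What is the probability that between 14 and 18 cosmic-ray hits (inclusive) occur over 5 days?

Over the interval, μ = 0.12 × 120 = 14.4 (5 days = 120 hours).
P(14 ≤ N ≤ 18) = Σ_{j=14}^{18} e^(−14.4) · 14.4^j/j! ≈ 0.4365.

0.4365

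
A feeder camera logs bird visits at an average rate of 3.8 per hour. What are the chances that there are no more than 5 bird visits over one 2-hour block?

0.2307

Over the interval, μ = 3.8 × 2 = 7.6 (a 2-hour block = 2 hours).
P(N ≤ 5) = Σ_{j=0}^{5} e^(−μ) μ^j/j! ≈ 0.2307.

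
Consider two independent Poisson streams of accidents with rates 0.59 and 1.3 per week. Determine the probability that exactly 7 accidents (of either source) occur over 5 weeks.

Independent Poisson processes superpose: combined rate λ = 0.59 + 1.3 = 1.89 per week.
Over the interval, μ = 1.89 × 5 = 9.45 (5 weeks).
P(N = 7) = e^(−9.45) · 9.45^7/7! ≈ 0.1051.

0.1051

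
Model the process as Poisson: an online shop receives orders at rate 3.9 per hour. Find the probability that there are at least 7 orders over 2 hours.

0.6616

Over the interval, μ = 3.9 × 2 = 7.8 (2 hours).
P(N ≥ 7) = 1 − P(N ≤ 6) = 1 − Σ_{j=0}^{6} e^(−μ) μ^j/j! ≈ 0.6616.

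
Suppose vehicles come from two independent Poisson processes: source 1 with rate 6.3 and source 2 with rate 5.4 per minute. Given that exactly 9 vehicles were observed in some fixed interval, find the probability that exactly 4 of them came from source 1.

Given the total, each event is independently from source 1 with probability p = λ_1/(λ_1+λ_2) = 6.3/11.7 ≈ 0.5385.
So K ~ Binomial(9, 6.3/11.7): P(K = 4) = C(9,4) · (6.3/11.7)^4 · (5.4/11.7)^5 ≈ 0.2218.

0.2218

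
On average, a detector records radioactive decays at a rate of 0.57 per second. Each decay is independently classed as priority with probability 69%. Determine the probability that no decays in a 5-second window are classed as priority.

Thinning: the decays that are classed as priority themselves form a Poisson process with rate 0.69 × 0.57 = 0.3933 per second.
Over the interval, μ = 0.3933 × 5 = 1.9665 (a 5-second window = 5 seconds).
P(N = 0) = e^(−1.9665) · 1.9665^0/0! ≈ 0.1399.

0.1399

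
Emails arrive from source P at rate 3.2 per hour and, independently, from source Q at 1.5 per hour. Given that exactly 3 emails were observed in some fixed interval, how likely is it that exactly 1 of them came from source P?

Given the total, each event is independently from source P with probability p = λ_P/(λ_P+λ_Q) = 3.2/4.7 ≈ 0.6809.
So K ~ Binomial(3, 3.2/4.7): P(K = 1) = C(3,1) · (3.2/4.7)^1 · (1.5/4.7)^2 ≈ 0.2080.

0.2080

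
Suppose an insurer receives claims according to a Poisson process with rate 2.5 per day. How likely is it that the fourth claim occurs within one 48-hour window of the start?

Over the interval, μ = 2.5 × 2 = 5 (a 48-hour window = 2 days).
The fourth arrival falls in the interval iff at least 4 events occur there: P(S_4 ≤ t) = P(N ≥ 4) = 1 − P(N ≤ 3) ≈ 0.7350.

0.7350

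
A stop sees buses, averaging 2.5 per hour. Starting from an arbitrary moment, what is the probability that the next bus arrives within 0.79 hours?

0.8612

Inter-arrival times are exponential with rate λ = 2.5 per hour.
P(T ≤ 0.79) = 1 − e^(−λt) = 1 − e^(−2.5 × 0.79) = 1 − e^(−1.975) ≈ 0.8612.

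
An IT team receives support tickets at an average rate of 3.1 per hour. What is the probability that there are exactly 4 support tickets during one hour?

0.1733

With mean μ = 3.1 per hour,
P(N = 4) = e^(−μ) μ^4/4! = e^(−3.1) · 3.1^4/24 ≈ 0.1733.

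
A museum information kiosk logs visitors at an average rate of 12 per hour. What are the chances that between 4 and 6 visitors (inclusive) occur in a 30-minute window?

0.4551

Over the interval, μ = 12 × 0.5 = 6 (a 30-minute window = 0.5 hours).
P(4 ≤ N ≤ 6) = Σ_{j=4}^{6} e^(−6) · 6^j/j! ≈ 0.4551.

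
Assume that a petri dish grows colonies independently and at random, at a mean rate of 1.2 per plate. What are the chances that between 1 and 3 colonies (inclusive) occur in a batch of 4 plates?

Over the interval, μ = 1.2 × 4 = 4.8 (a batch of 4 plates = 4 plates).
P(1 ≤ N ≤ 3) = Σ_{j=1}^{3} e^(−4.8) · 4.8^j/j! ≈ 0.2860.

0.2860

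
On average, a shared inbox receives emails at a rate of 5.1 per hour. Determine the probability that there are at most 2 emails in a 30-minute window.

Over the interval, μ = 5.1 × 0.5 = 2.55 (a 30-minute window = 0.5 hours).
P(N ≤ 2) = Σ_{j=0}^{2} e^(−μ) μ^j/j! ≈ 0.5311.

0.5311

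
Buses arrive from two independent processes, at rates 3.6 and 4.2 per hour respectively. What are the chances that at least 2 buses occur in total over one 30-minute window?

Independent Poisson processes superpose: combined rate λ = 3.6 + 4.2 = 7.8 per hour.
Over the interval, μ = 7.8 × 0.5 = 3.9 (a 30-minute window = 0.5 hours).
P(N ≥ 2) = 1 − P(N ≤ 1) ≈ 0.9008.

0.9008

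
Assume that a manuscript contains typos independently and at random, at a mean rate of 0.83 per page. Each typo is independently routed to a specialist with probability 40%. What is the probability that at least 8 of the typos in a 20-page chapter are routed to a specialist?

Thinning: the typos that are routed to a specialist themselves form a Poisson process with rate 0.4 × 0.83 = 0.332 per page.
Over the interval, μ = 0.332 × 20 = 6.64 (a 20-page chapter = 20 pages).
P(N ≥ 8) = 1 − P(N ≤ 7) ≈ 0.3478.

0.3478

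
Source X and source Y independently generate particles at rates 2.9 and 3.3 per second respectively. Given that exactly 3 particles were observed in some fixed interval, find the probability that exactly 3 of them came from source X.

0.1023

Given the total, each event is independently from source X with probability p = λ_X/(λ_X+λ_Y) = 2.9/6.2 ≈ 0.4677.
So K ~ Binomial(3, 2.9/6.2): P(K = 3) = C(3,3) · (2.9/6.2)^3 · (3.3/6.2)^0 ≈ 0.1023.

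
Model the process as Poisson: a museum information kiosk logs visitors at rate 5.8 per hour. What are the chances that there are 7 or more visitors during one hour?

0.3616

With mean μ = 5.8 per hour,
P(N ≥ 7) = 1 − P(N ≤ 6) = 1 − Σ_{j=0}^{6} e^(−μ) μ^j/j! ≈ 0.3616.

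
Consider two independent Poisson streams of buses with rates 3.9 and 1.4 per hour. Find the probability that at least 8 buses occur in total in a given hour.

0.1665

Independent Poisson processes superpose: combined rate λ = 3.9 + 1.4 = 5.3 per hour.
So μ = 5.3.
P(N ≥ 8) = 1 − P(N ≤ 7) ≈ 0.1665.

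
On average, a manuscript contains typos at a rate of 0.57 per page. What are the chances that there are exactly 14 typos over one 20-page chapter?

0.0804

Over the interval, μ = 0.57 × 20 = 11.4 (a 20-page chapter = 20 pages).
P(N = 14) = e^(−μ) μ^14/14! = e^(−11.4) · 11.4^14/87178291200 ≈ 0.0804.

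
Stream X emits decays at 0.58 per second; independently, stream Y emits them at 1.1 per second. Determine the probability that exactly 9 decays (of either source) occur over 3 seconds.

Independent Poisson processes superpose: combined rate λ = 0.58 + 1.1 = 1.68 per second.
Over the interval, μ = 1.68 × 3 = 5.04 (3 seconds).
P(N = 9) = e^(−5.04) · 5.04^9/9! ≈ 0.0374.

0.0374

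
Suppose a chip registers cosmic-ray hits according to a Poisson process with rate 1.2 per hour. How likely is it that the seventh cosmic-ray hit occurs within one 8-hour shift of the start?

Over the interval, μ = 1.2 × 8 = 9.6 (an 8-hour shift = 8 hours).
The seventh arrival falls in the interval iff at least 7 events occur there: P(S_7 ≤ t) = P(N ≥ 7) = 1 − P(N ≤ 6) ≈ 0.8426.

0.8426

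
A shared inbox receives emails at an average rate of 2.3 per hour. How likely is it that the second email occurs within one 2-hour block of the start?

0.9437

Over the interval, μ = 2.3 × 2 = 4.6 (a 2-hour block = 2 hours).
The second arrival falls in the interval iff at least 2 events occur there: P(S_2 ≤ t) = P(N ≥ 2) = 1 − P(N ≤ 1) ≈ 0.9437.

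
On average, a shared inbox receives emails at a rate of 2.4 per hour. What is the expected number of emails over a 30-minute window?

1.2

E[N] = λt = 2.4 × 0.5 = 1.2 (a 30-minute window = 0.5 hours).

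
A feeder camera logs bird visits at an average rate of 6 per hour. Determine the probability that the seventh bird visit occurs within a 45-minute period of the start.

0.1689

Over the interval, μ = 6 × 0.75 = 4.5 (a 45-minute period = 0.75 hours).
The seventh arrival falls in the interval iff at least 7 events occur there: P(S_7 ≤ t) = P(N ≥ 7) = 1 − P(N ≤ 6) ≈ 0.1689.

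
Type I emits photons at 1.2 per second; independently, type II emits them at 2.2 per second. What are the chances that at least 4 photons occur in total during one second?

0.4416

Independent Poisson processes superpose: combined rate λ = 1.2 + 2.2 = 3.4 per second.
So μ = 3.4.
P(N ≥ 4) = 1 − P(N ≤ 3) ≈ 0.4416.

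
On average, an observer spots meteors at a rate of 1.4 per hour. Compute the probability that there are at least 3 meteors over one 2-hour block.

Over the interval, μ = 1.4 × 2 = 2.8 (a 2-hour block = 2 hours).
P(N ≥ 3) = 1 − P(N ≤ 2) = 1 − Σ_{j=0}^{2} e^(−μ) μ^j/j! ≈ 0.5305.

0.5305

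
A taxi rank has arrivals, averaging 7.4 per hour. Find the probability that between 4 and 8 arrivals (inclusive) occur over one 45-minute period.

Over the interval, μ = 7.4 × 0.75 = 5.55 (a 45-minute period = 0.75 hours).
P(4 ≤ N ≤ 8) = Σ_{j=4}^{8} e^(−5.55) · 5.55^j/j! ≈ 0.6940.

0.6940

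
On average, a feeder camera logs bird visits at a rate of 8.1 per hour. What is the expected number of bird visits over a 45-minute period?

6.075

E[N] = λt = 8.1 × 0.75 = 6.075 (a 45-minute period = 0.75 hours).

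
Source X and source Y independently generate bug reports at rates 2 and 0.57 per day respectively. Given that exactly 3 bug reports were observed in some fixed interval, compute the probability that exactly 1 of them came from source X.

0.1148

Given the total, each event is independently from source X with probability p = λ_X/(λ_X+λ_Y) = 2/2.57 ≈ 0.7782.
So K ~ Binomial(3, 2/2.57): P(K = 1) = C(3,1) · (2/2.57)^1 · (0.57/2.57)^2 ≈ 0.1148.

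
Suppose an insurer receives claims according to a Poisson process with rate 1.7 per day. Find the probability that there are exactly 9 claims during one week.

0.0895

Over the interval, μ = 1.7 × 7 = 11.9 (a week = 7 days).
P(N = 9) = e^(−μ) μ^9/9! = e^(−11.9) · 11.9^9/362880 ≈ 0.0895.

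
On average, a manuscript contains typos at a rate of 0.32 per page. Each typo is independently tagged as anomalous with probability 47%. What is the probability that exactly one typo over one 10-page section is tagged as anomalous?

Thinning: the typos that are tagged as anomalous themselves form a Poisson process with rate 0.47 × 0.32 = 0.1504 per page.
Over the interval, μ = 0.1504 × 10 = 1.504 (a 10-page section = 10 pages).
P(N = 1) = e^(−1.504) · 1.504^1/1! ≈ 0.3342.

0.3342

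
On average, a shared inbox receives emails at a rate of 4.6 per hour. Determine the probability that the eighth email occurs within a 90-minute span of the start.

0.3864

Over the interval, μ = 4.6 × 1.5 = 6.9 (a 90-minute span = 1.5 hours).
The eighth arrival falls in the interval iff at least 8 events occur there: P(S_8 ≤ t) = P(N ≥ 8) = 1 − P(N ≤ 7) ≈ 0.3864.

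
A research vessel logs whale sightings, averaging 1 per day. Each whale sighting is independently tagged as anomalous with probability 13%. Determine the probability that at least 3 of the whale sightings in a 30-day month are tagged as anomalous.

0.7469

Thinning: the whale sightings that are tagged as anomalous themselves form a Poisson process with rate 0.13 × 1 = 0.13 per day.
Over the interval, μ = 0.13 × 30 = 3.9 (a 30-day month = 30 days).
P(N ≥ 3) = 1 − P(N ≤ 2) ≈ 0.7469.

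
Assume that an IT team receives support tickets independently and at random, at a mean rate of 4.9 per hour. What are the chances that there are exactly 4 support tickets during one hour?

0.1789

With mean μ = 4.9 per hour,
P(N = 4) = e^(−μ) μ^4/4! = e^(−4.9) · 4.9^4/24 ≈ 0.1789.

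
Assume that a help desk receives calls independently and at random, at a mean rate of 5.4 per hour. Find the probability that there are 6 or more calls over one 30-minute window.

0.0567

Over the interval, μ = 5.4 × 0.5 = 2.7 (a 30-minute window = 0.5 hours).
P(N ≥ 6) = 1 − P(N ≤ 5) = 1 − Σ_{j=0}^{5} e^(−μ) μ^j/j! ≈ 0.0567.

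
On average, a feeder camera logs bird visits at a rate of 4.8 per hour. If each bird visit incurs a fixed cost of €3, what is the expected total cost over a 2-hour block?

€28.8

E[N] = 4.8 × 2 = 9.6 (a 2-hour block = 2 hours); E[cost] = 9.6 × €3 = €28.8.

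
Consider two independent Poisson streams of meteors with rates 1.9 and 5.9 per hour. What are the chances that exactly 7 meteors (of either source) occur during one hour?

Independent Poisson processes superpose: combined rate λ = 1.9 + 5.9 = 7.8 per hour.
So μ = 7.8.
P(N = 7) = e^(−7.8) · 7.8^7/7! ≈ 0.1428.

0.1428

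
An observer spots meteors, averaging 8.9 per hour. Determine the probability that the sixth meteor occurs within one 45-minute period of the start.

0.6559

Over the interval, μ = 8.9 × 0.75 = 6.675 (a 45-minute period = 0.75 hours).
The sixth arrival falls in the interval iff at least 6 events occur there: P(S_6 ≤ t) = P(N ≥ 6) = 1 − P(N ≤ 5) ≈ 0.6559.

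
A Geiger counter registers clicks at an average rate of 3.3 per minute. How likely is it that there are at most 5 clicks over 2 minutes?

0.3547

Over the interval, μ = 3.3 × 2 = 6.6 (2 minutes).
P(N ≤ 5) = Σ_{j=0}^{5} e^(−μ) μ^j/j! ≈ 0.3547.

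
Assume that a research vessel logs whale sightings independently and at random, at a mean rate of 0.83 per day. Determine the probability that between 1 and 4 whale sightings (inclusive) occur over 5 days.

Over the interval, μ = 0.83 × 5 = 4.15 (5 days).
P(1 ≤ N ≤ 4) = Σ_{j=1}^{4} e^(−4.15) · 4.15^j/j! ≈ 0.5838.

0.5838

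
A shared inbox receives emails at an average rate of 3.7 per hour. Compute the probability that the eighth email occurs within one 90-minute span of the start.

0.1967

Over the interval, μ = 3.7 × 1.5 = 5.55 (a 90-minute span = 1.5 hours).
The eighth arrival falls in the interval iff at least 8 events occur there: P(S_8 ≤ t) = P(N ≥ 8) = 1 − P(N ≤ 7) ≈ 0.1967.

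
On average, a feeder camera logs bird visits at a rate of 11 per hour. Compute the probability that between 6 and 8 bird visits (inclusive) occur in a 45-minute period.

0.3883

Over the interval, μ = 11 × 0.75 = 8.25 (a 45-minute period = 0.75 hours).
P(6 ≤ N ≤ 8) = Σ_{j=6}^{8} e^(−8.25) · 8.25^j/j! ≈ 0.3883.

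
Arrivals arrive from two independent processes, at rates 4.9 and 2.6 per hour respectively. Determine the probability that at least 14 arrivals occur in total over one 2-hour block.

Independent Poisson processes superpose: combined rate λ = 4.9 + 2.6 = 7.5 per hour.
Over the interval, μ = 7.5 × 2 = 15 (a 2-hour block = 2 hours).
P(N ≥ 14) = 1 − P(N ≤ 13) ≈ 0.6368.

0.6368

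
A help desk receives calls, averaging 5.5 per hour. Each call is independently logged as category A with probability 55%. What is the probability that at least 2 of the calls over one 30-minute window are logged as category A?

0.4463

Thinning: the calls that are logged as category A themselves form a Poisson process with rate 0.55 × 5.5 = 3.025 per hour.
Over the interval, μ = 3.025 × 0.5 = 1.5125 (a 30-minute window = 0.5 hours).
P(N ≥ 2) = 1 − P(N ≤ 1) ≈ 0.4463.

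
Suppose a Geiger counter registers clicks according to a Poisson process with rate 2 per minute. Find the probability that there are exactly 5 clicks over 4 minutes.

0.0916

Over the interval, μ = 2 × 4 = 8 (4 minutes).
P(N = 5) = e^(−μ) μ^5/5! = e^(−8) · 8^5/120 ≈ 0.0916.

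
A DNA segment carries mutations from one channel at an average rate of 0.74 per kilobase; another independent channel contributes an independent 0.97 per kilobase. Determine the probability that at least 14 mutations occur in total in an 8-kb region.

0.5013

Independent Poisson processes superpose: combined rate λ = 0.74 + 0.97 = 1.71 per kilobase.
Over the interval, μ = 1.71 × 8 = 13.68 (an 8-kb region = 8 kilobases).
P(N ≥ 14) = 1 − P(N ≤ 13) ≈ 0.5013.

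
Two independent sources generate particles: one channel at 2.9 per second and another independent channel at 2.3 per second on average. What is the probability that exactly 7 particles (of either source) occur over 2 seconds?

Independent Poisson processes superpose: combined rate λ = 2.9 + 2.3 = 5.2 per second.
Over the interval, μ = 5.2 × 2 = 10.4 (2 seconds).
P(N = 7) = e^(−10.4) · 10.4^7/7! ≈ 0.0795.

0.0795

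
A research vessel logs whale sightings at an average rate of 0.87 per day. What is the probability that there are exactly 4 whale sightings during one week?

0.1298

Over the interval, μ = 0.87 × 7 = 6.09 (a week = 7 days).
P(N = 4) = e^(−μ) μ^4/4! = e^(−6.09) · 6.09^4/24 ≈ 0.1298.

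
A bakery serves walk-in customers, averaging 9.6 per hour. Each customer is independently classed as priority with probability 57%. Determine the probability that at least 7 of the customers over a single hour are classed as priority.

Thinning: the customers that are classed as priority themselves form a Poisson process with rate 0.57 × 9.6 = 5.472 per hour.
So μ = 5.472.
P(N ≥ 7) = 1 − P(N ≤ 6) ≈ 0.3096.

0.3096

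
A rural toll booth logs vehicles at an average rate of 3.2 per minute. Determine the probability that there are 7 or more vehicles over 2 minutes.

Over the interval, μ = 3.2 × 2 = 6.4 (2 minutes).
P(N ≥ 7) = 1 − P(N ≤ 6) = 1 − Σ_{j=0}^{6} e^(−μ) μ^j/j! ≈ 0.4577.

0.4577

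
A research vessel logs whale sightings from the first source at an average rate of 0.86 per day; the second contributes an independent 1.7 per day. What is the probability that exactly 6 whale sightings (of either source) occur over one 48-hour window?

0.1495

Independent Poisson processes superpose: combined rate λ = 0.86 + 1.7 = 2.56 per day.
Over the interval, μ = 2.56 × 2 = 5.12 (a 48-hour window = 2 days).
P(N = 6) = e^(−5.12) · 5.12^6/6! ≈ 0.1495.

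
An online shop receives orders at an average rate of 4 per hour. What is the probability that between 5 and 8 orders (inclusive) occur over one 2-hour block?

Over the interval, μ = 4 × 2 = 8 (a 2-hour block = 2 hours).
P(5 ≤ N ≤ 8) = Σ_{j=5}^{8} e^(−8) · 8^j/j! ≈ 0.4929.

0.4929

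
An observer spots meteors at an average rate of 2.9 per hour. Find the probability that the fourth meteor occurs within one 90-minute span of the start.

0.6318

Over the interval, μ = 2.9 × 1.5 = 4.35 (a 90-minute span = 1.5 hours).
The fourth arrival falls in the interval iff at least 4 events occur there: P(S_4 ≤ t) = P(N ≥ 4) = 1 − P(N ≤ 3) ≈ 0.6318.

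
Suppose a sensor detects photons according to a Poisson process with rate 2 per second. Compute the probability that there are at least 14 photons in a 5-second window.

0.1355

Over the interval, μ = 2 × 5 = 10 (a 5-second window = 5 seconds).
P(N ≥ 14) = 1 − P(N ≤ 13) = 1 − Σ_{j=0}^{13} e^(−μ) μ^j/j! ≈ 0.1355.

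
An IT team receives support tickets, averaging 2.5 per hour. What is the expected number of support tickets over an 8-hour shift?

20

E[N] = λt = 2.5 × 8 = 20 (an 8-hour shift = 8 hours).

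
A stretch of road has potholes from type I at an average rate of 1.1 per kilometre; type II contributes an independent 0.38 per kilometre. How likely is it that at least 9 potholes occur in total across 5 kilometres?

0.3243

Independent Poisson processes superpose: combined rate λ = 1.1 + 0.38 = 1.48 per kilometre.
Over the interval, μ = 1.48 × 5 = 7.4 (5 kilometres).
P(N ≥ 9) = 1 − P(N ≤ 8) ≈ 0.3243.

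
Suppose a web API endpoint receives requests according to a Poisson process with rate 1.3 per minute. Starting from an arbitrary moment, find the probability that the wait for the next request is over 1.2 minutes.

0.2101

The wait for the next event is exponential with rate λ = 1.3 per minute.
P(T > 1.2) = e^(−λt) = e^(−1.3 × 1.2) = e^(−1.56) ≈ 0.2101.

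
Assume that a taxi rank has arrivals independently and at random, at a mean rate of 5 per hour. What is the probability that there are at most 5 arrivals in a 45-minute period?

0.8229

Over the interval, μ = 5 × 0.75 = 3.75 (a 45-minute period = 0.75 hours).
P(N ≤ 5) = Σ_{j=0}^{5} e^(−μ) μ^j/j! ≈ 0.8229.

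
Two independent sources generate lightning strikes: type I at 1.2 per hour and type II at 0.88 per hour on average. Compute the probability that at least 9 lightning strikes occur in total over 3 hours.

Independent Poisson processes superpose: combined rate λ = 1.2 + 0.88 = 2.08 per hour.
Over the interval, μ = 2.08 × 3 = 6.24 (3 hours).
P(N ≥ 9) = 1 − P(N ≤ 8) ≈ 0.1785.

0.1785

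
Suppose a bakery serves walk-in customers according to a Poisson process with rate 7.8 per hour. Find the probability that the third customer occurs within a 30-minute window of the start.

Over the interval, μ = 7.8 × 0.5 = 3.9 (a 30-minute window = 0.5 hours).
The third arrival falls in the interval iff at least 3 events occur there: P(S_3 ≤ t) = P(N ≥ 3) = 1 − P(N ≤ 2) ≈ 0.7469.

0.7469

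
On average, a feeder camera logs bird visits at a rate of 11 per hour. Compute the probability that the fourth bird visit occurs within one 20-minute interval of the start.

Over the interval, μ = 11 × 1/3 ≈ 3.66667 (a 20-minute interval = 1/3 hours).
The fourth arrival falls in the interval iff at least 4 events occur there: P(S_4 ≤ t) = P(N ≥ 4) = 1 − P(N ≤ 3) ≈ 0.4989.

0.4989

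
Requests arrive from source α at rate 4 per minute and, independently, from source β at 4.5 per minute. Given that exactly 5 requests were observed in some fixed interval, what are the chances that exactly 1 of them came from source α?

Given the total, each event is independently from source α with probability p = λ_α/(λ_α+λ_β) = 4/8.5 ≈ 0.4706.
So K ~ Binomial(5, 4/8.5): P(K = 1) = C(5,1) · (4/8.5)^1 · (4.5/8.5)^4 ≈ 0.1848.

0.1848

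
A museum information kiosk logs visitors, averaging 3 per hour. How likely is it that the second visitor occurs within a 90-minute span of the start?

Over the interval, μ = 3 × 1.5 = 4.5 (a 90-minute span = 1.5 hours).
The second arrival falls in the interval iff at least 2 events occur there: P(S_2 ≤ t) = P(N ≥ 2) = 1 − P(N ≤ 1) ≈ 0.9389.

0.9389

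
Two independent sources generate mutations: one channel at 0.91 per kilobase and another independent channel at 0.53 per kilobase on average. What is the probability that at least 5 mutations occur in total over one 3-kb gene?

Independent Poisson processes superpose: combined rate λ = 0.91 + 0.53 = 1.44 per kilobase.
Over the interval, μ = 1.44 × 3 = 4.32 (a 3-kb gene = 3 kilobases).
P(N ≥ 5) = 1 − P(N ≤ 4) ≈ 0.4334.

0.4334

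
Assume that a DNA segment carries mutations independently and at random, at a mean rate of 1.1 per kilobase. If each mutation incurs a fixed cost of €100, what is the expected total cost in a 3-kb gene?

€330

E[N] = 1.1 × 3 = 3.3 (a 3-kb gene = 3 kilobases); E[cost] = 3.3 × €100 = €330.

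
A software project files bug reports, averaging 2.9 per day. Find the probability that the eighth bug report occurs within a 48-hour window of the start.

Over the interval, μ = 2.9 × 2 = 5.8 (a 48-hour window = 2 days).
The eighth arrival falls in the interval iff at least 8 events occur there: P(S_8 ≤ t) = P(N ≥ 8) = 1 − P(N ≤ 7) ≈ 0.2290.

0.2290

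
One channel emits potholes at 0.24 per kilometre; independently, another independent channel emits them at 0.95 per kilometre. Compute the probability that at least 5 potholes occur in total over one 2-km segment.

Independent Poisson processes superpose: combined rate λ = 0.24 + 0.95 = 1.19 per kilometre.
Over the interval, μ = 1.19 × 2 = 2.38 (a 2-km segment = 2 kilometres).
P(N ≥ 5) = 1 − P(N ≤ 4) ≈ 0.0934.

0.0934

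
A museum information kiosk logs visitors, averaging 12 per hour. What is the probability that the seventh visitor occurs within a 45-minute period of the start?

0.7932

Over the interval, μ = 12 × 0.75 = 9 (a 45-minute period = 0.75 hours).
The seventh arrival falls in the interval iff at least 7 events occur there: P(S_7 ≤ t) = P(N ≥ 7) = 1 − P(N ≤ 6) ≈ 0.7932.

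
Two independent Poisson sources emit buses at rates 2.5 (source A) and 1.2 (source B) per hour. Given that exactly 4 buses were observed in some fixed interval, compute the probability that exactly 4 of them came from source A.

0.2084

Given the total, each event is independently from source A with probability p = λ_A/(λ_A+λ_B) = 2.5/3.7 ≈ 0.6757.
So K ~ Binomial(4, 2.5/3.7): P(K = 4) = C(4,4) · (2.5/3.7)^4 · (1.2/3.7)^0 ≈ 0.2084.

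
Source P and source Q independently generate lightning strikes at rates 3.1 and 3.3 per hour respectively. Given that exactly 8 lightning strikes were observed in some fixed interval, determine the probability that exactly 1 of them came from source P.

Given the total, each event is independently from source P with probability p = λ_P/(λ_P+λ_Q) = 3.1/6.4 ≈ 0.4844.
So K ~ Binomial(8, 3.1/6.4): P(K = 1) = C(8,1) · (3.1/6.4)^1 · (3.3/6.4)^7 ≈ 0.0375.

0.0375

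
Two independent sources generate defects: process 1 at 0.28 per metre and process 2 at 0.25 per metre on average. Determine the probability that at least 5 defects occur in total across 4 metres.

0.0641

Independent Poisson processes superpose: combined rate λ = 0.28 + 0.25 = 0.53 per metre.
Over the interval, μ = 0.53 × 4 = 2.12 (4 metres).
P(N ≥ 5) = 1 − P(N ≤ 4) ≈ 0.0641.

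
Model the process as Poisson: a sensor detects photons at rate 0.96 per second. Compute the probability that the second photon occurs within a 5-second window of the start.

Over the interval, μ = 0.96 × 5 = 4.8 (a 5-second window = 5 seconds).
The second arrival falls in the interval iff at least 2 events occur there: P(S_2 ≤ t) = P(N ≥ 2) = 1 − P(N ≤ 1) ≈ 0.9523.

0.9523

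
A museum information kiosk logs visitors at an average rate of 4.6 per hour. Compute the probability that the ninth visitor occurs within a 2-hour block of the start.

0.5704

Over the interval, μ = 4.6 × 2 = 9.2 (a 2-hour block = 2 hours).
The ninth arrival falls in the interval iff at least 9 events occur there: P(S_9 ≤ t) = P(N ≥ 9) = 1 − P(N ≤ 8) ≈ 0.5704.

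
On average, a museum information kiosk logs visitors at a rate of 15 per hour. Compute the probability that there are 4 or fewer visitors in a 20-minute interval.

Over the interval, μ = 15 × 1/3 = 5 (a 20-minute interval = 1/3 hours).
P(N ≤ 4) = Σ_{j=0}^{4} e^(−μ) μ^j/j! ≈ 0.4405.

0.4405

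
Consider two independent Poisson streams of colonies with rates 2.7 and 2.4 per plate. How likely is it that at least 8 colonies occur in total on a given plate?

Independent Poisson processes superpose: combined rate λ = 2.7 + 2.4 = 5.1 per plate.
So μ = 5.1.
P(N ≥ 8) = 1 − P(N ≤ 7) ≈ 0.1440.

0.1440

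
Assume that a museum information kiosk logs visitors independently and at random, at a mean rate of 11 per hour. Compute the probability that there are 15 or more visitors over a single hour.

With mean μ = 11 per hour,
P(N ≥ 15) = 1 − P(N ≤ 14) = 1 − Σ_{j=0}^{14} e^(−μ) μ^j/j! ≈ 0.1460.

0.1460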